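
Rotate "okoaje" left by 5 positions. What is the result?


Input: "okoaje", rotate left by 5
First 5 characters: "okoaj"
Remaining characters: "e"
Concatenate remaining + first: "e" + "okoaj" = "eokoaj"

eokoaj


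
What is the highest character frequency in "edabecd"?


Input: edabecd
Character counts:
  'a': 1
  'b': 1
  'c': 1
  'd': 2
  'e': 2
Maximum frequency: 2

2


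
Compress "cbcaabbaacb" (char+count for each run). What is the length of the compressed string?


Input: cbcaabbaacb
Runs:
  'c' x 1 => "c1"
  'b' x 1 => "b1"
  'c' x 1 => "c1"
  'a' x 2 => "a2"
  'b' x 2 => "b2"
  'a' x 2 => "a2"
  'c' x 1 => "c1"
  'b' x 1 => "b1"
Compressed: "c1b1c1a2b2a2c1b1"
Compressed length: 16

16


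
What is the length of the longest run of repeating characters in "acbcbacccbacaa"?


Input: "acbcbacccbacaa"
Scanning for longest run:
  Position 1 ('c'): new char, reset run to 1
  Position 2 ('b'): new char, reset run to 1
  Position 3 ('c'): new char, reset run to 1
  Position 4 ('b'): new char, reset run to 1
  Position 5 ('a'): new char, reset run to 1
  Position 6 ('c'): new char, reset run to 1
  Position 7 ('c'): continues run of 'c', length=2
  Position 8 ('c'): continues run of 'c', length=3
  Position 9 ('b'): new char, reset run to 1
  Position 10 ('a'): new char, reset run to 1
  Position 11 ('c'): new char, reset run to 1
  Position 12 ('a'): new char, reset run to 1
  Position 13 ('a'): continues run of 'a', length=2
Longest run: 'c' with length 3

3


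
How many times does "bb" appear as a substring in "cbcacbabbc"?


Searching for "bb" in "cbcacbabbc"
Scanning each position:
  Position 0: "cb" => no
  Position 1: "bc" => no
  Position 2: "ca" => no
  Position 3: "ac" => no
  Position 4: "cb" => no
  Position 5: "ba" => no
  Position 6: "ab" => no
  Position 7: "bb" => MATCH
  Position 8: "bc" => no
Total occurrences: 1

1


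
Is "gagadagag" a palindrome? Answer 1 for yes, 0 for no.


Input: gagadagag
Reversed: gagadagag
  Compare pos 0 ('g') with pos 8 ('g'): match
  Compare pos 1 ('a') with pos 7 ('a'): match
  Compare pos 2 ('g') with pos 6 ('g'): match
  Compare pos 3 ('a') with pos 5 ('a'): match
Result: palindrome

1


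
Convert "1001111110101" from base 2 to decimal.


Input: "1001111110101" in base 2
Positional expansion:
  Digit '1' (value 1) x 2^12 = 4096
  Digit '0' (value 0) x 2^11 = 0
  Digit '0' (value 0) x 2^10 = 0
  Digit '1' (value 1) x 2^9 = 512
  Digit '1' (value 1) x 2^8 = 256
  Digit '1' (value 1) x 2^7 = 128
  Digit '1' (value 1) x 2^6 = 64
  Digit '1' (value 1) x 2^5 = 32
  Digit '1' (value 1) x 2^4 = 16
  Digit '0' (value 0) x 2^3 = 0
  Digit '1' (value 1) x 2^2 = 4
  Digit '0' (value 0) x 2^1 = 0
  Digit '1' (value 1) x 2^0 = 1
Sum = 5109

5109


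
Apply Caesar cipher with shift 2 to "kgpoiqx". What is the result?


Caesar cipher: shift "kgpoiqx" by 2
  'k' (pos 10) + 2 = pos 12 = 'm'
  'g' (pos 6) + 2 = pos 8 = 'i'
  'p' (pos 15) + 2 = pos 17 = 'r'
  'o' (pos 14) + 2 = pos 16 = 'q'
  'i' (pos 8) + 2 = pos 10 = 'k'
  'q' (pos 16) + 2 = pos 18 = 's'
  'x' (pos 23) + 2 = pos 25 = 'z'
Result: mirqksz

mirqksz


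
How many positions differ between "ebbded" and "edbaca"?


Comparing "ebbded" and "edbaca" position by position:
  Position 0: 'e' vs 'e' => same
  Position 1: 'b' vs 'd' => DIFFER
  Position 2: 'b' vs 'b' => same
  Position 3: 'd' vs 'a' => DIFFER
  Position 4: 'e' vs 'c' => DIFFER
  Position 5: 'd' vs 'a' => DIFFER
Positions that differ: 4

4


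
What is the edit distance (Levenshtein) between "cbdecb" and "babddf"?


Computing edit distance: "cbdecb" -> "babddf"
DP table:
           b    a    b    d    d    f
      0    1    2    3    4    5    6
  c   1    1    2    3    4    5    6
  b   2    1    2    2    3    4    5
  d   3    2    2    3    2    3    4
  e   4    3    3    3    3    3    4
  c   5    4    4    4    4    4    4
  b   6    5    5    4    5    5    5
Edit distance = dp[6][6] = 5

5


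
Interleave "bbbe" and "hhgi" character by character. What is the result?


Interleaving "bbbe" and "hhgi":
  Position 0: 'b' from first, 'h' from second => "bh"
  Position 1: 'b' from first, 'h' from second => "bh"
  Position 2: 'b' from first, 'g' from second => "bg"
  Position 3: 'e' from first, 'i' from second => "ei"
Result: bhbhbgei

bhbhbgei


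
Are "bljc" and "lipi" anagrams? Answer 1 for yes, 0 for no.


Strings: "bljc", "lipi"
Sorted first:  bcjl
Sorted second: iilp
Differ at position 0: 'b' vs 'i' => not anagrams

0


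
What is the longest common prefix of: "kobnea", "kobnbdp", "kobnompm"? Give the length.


Words: kobnea, kobnbdp, kobnompm
  Position 0: all 'k' => match
  Position 1: all 'o' => match
  Position 2: all 'b' => match
  Position 3: all 'n' => match
  Position 4: ('e', 'b', 'o') => mismatch, stop
LCP = "kobn" (length 4)

4


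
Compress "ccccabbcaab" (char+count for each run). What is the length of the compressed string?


Input: ccccabbcaab
Runs:
  'c' x 4 => "c4"
  'a' x 1 => "a1"
  'b' x 2 => "b2"
  'c' x 1 => "c1"
  'a' x 2 => "a2"
  'b' x 1 => "b1"
Compressed: "c4a1b2c1a2b1"
Compressed length: 12

12


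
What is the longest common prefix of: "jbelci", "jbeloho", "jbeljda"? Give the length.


Words: jbelci, jbeloho, jbeljda
  Position 0: all 'j' => match
  Position 1: all 'b' => match
  Position 2: all 'e' => match
  Position 3: all 'l' => match
  Position 4: ('c', 'o', 'j') => mismatch, stop
LCP = "jbel" (length 4)

4


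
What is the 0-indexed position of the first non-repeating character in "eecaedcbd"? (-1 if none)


Input: eecaedcbd
Character frequencies:
  'a': 1
  'b': 1
  'c': 2
  'd': 2
  'e': 3
Scanning left to right for freq == 1:
  Position 0 ('e'): freq=3, skip
  Position 1 ('e'): freq=3, skip
  Position 2 ('c'): freq=2, skip
  Position 3 ('a'): unique! => answer = 3

3


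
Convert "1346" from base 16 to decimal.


Input: "1346" in base 16
Positional expansion:
  Digit '1' (value 1) x 16^3 = 4096
  Digit '3' (value 3) x 16^2 = 768
  Digit '4' (value 4) x 16^1 = 64
  Digit '6' (value 6) x 16^0 = 6
Sum = 4934

4934


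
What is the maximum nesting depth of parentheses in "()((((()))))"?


Input: "()((((()))))"
Tracking depth:
  Position 0 '(': depth becomes 1
  Position 1 ')': depth becomes 0
  Position 2 '(': depth becomes 1
  Position 3 '(': depth becomes 2
  Position 4 '(': depth becomes 3
  Position 5 '(': depth becomes 4
  Position 6 '(': depth becomes 5
  Position 7 ')': depth becomes 4
  Position 8 ')': depth becomes 3
  Position 9 ')': depth becomes 2
  Position 10 ')': depth becomes 1
  Position 11 ')': depth becomes 0
Maximum depth reached: 5

5


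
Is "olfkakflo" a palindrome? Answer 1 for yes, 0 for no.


Input: olfkakflo
Reversed: olfkakflo
  Compare pos 0 ('o') with pos 8 ('o'): match
  Compare pos 1 ('l') with pos 7 ('l'): match
  Compare pos 2 ('f') with pos 6 ('f'): match
  Compare pos 3 ('k') with pos 5 ('k'): match
Result: palindrome

1


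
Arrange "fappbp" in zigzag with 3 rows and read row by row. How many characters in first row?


Zigzag "fappbp" into 3 rows:
Placing characters:
  'f' => row 0
  'a' => row 1
  'p' => row 2
  'p' => row 1
  'b' => row 0
  'p' => row 1
Rows:
  Row 0: "fb"
  Row 1: "app"
  Row 2: "p"
First row length: 2

2


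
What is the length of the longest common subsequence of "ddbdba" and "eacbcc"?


LCS of "ddbdba" and "eacbcc"
DP table:
           e    a    c    b    c    c
      0    0    0    0    0    0    0
  d   0    0    0    0    0    0    0
  d   0    0    0    0    0    0    0
  b   0    0    0    0    1    1    1
  d   0    0    0    0    1    1    1
  b   0    0    0    0    1    1    1
  a   0    0    1    1    1    1    1
LCS length = dp[6][6] = 1

1


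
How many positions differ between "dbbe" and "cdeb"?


Comparing "dbbe" and "cdeb" position by position:
  Position 0: 'd' vs 'c' => DIFFER
  Position 1: 'b' vs 'd' => DIFFER
  Position 2: 'b' vs 'e' => DIFFER
  Position 3: 'e' vs 'b' => DIFFER
Positions that differ: 4

4


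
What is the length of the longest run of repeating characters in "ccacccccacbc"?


Input: "ccacccccacbc"
Scanning for longest run:
  Position 1 ('c'): continues run of 'c', length=2
  Position 2 ('a'): new char, reset run to 1
  Position 3 ('c'): new char, reset run to 1
  Position 4 ('c'): continues run of 'c', length=2
  Position 5 ('c'): continues run of 'c', length=3
  Position 6 ('c'): continues run of 'c', length=4
  Position 7 ('c'): continues run of 'c', length=5
  Position 8 ('a'): new char, reset run to 1
  Position 9 ('c'): new char, reset run to 1
  Position 10 ('b'): new char, reset run to 1
  Position 11 ('c'): new char, reset run to 1
Longest run: 'c' with length 5

5


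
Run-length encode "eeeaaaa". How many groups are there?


Input: eeeaaaa
Scanning for consecutive runs:
  Group 1: 'e' x 3 (positions 0-2)
  Group 2: 'a' x 4 (positions 3-6)
Total groups: 2

2


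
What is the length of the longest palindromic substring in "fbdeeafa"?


Input: "fbdeeafa"
Checking substrings for palindromes:
  [5:8] "afa" (len 3) => palindrome
  [3:5] "ee" (len 2) => palindrome
Longest palindromic substring: "afa" with length 3

3


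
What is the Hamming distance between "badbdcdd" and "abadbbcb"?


Comparing "badbdcdd" and "abadbbcb" position by position:
  Position 0: 'b' vs 'a' => differ
  Position 1: 'a' vs 'b' => differ
  Position 2: 'd' vs 'a' => differ
  Position 3: 'b' vs 'd' => differ
  Position 4: 'd' vs 'b' => differ
  Position 5: 'c' vs 'b' => differ
  Position 6: 'd' vs 'c' => differ
  Position 7: 'd' vs 'b' => differ
Total differences (Hamming distance): 8

8


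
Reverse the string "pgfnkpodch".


Input: pgfnkpodch
Reading characters right to left:
  Position 9: 'h'
  Position 8: 'c'
  Position 7: 'd'
  Position 6: 'o'
  Position 5: 'p'
  Position 4: 'k'
  Position 3: 'n'
  Position 2: 'f'
  Position 1: 'g'
  Position 0: 'p'
Reversed: hcdopknfgp

hcdopknfgp


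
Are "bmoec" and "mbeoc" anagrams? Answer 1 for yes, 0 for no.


Strings: "bmoec", "mbeoc"
Sorted first:  bcemo
Sorted second: bcemo
Sorted forms match => anagrams

1


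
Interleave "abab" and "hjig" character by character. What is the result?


Interleaving "abab" and "hjig":
  Position 0: 'a' from first, 'h' from second => "ah"
  Position 1: 'b' from first, 'j' from second => "bj"
  Position 2: 'a' from first, 'i' from second => "ai"
  Position 3: 'b' from first, 'g' from second => "bg"
Result: ahbjaibg

ahbjaibg


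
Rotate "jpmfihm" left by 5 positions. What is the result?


Input: "jpmfihm", rotate left by 5
First 5 characters: "jpmfi"
Remaining characters: "hm"
Concatenate remaining + first: "hm" + "jpmfi" = "hmjpmfi"

hmjpmfi


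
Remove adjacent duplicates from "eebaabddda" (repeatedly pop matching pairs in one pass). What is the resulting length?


Input: eebaabddda
Stack-based adjacent duplicate removal:
  Read 'e': push. Stack: e
  Read 'e': matches stack top 'e' => pop. Stack: (empty)
  Read 'b': push. Stack: b
  Read 'a': push. Stack: ba
  Read 'a': matches stack top 'a' => pop. Stack: b
  Read 'b': matches stack top 'b' => pop. Stack: (empty)
  Read 'd': push. Stack: d
  Read 'd': matches stack top 'd' => pop. Stack: (empty)
  Read 'd': push. Stack: d
  Read 'a': push. Stack: da
Final stack: "da" (length 2)

2


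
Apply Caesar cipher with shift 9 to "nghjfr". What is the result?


Caesar cipher: shift "nghjfr" by 9
  'n' (pos 13) + 9 = pos 22 = 'w'
  'g' (pos 6) + 9 = pos 15 = 'p'
  'h' (pos 7) + 9 = pos 16 = 'q'
  'j' (pos 9) + 9 = pos 18 = 's'
  'f' (pos 5) + 9 = pos 14 = 'o'
  'r' (pos 17) + 9 = pos 0 = 'a'
Result: wpqsoa

wpqsoa


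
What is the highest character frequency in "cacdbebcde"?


Input: cacdbebcde
Character counts:
  'a': 1
  'b': 2
  'c': 3
  'd': 2
  'e': 2
Maximum frequency: 3

3


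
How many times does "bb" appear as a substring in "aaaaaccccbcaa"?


Searching for "bb" in "aaaaaccccbcaa"
Scanning each position:
  Position 0: "aa" => no
  Position 1: "aa" => no
  Position 2: "aa" => no
  Position 3: "aa" => no
  Position 4: "ac" => no
  Position 5: "cc" => no
  Position 6: "cc" => no
  Position 7: "cc" => no
  Position 8: "cb" => no
  Position 9: "bc" => no
  Position 10: "ca" => no
  Position 11: "aa" => no
Total occurrences: 0

0


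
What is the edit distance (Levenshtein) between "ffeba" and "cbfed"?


Computing edit distance: "ffeba" -> "cbfed"
DP table:
           c    b    f    e    d
      0    1    2    3    4    5
  f   1    1    2    2    3    4
  f   2    2    2    2    3    4
  e   3    3    3    3    2    3
  b   4    4    3    4    3    3
  a   5    5    4    4    4    4
Edit distance = dp[5][5] = 4

4


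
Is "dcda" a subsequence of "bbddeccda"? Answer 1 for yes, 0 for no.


Check if "dcda" is a subsequence of "bbddeccda"
Greedy scan:
  Position 0 ('b'): no match needed
  Position 1 ('b'): no match needed
  Position 2 ('d'): matches sub[0] = 'd'
  Position 3 ('d'): no match needed
  Position 4 ('e'): no match needed
  Position 5 ('c'): matches sub[1] = 'c'
  Position 6 ('c'): no match needed
  Position 7 ('d'): matches sub[2] = 'd'
  Position 8 ('a'): matches sub[3] = 'a'
All 4 characters matched => is a subsequence

1


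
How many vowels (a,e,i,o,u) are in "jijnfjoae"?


Input: jijnfjoae
Checking each character:
  'j' at position 0: consonant
  'i' at position 1: vowel (running total: 1)
  'j' at position 2: consonant
  'n' at position 3: consonant
  'f' at position 4: consonant
  'j' at position 5: consonant
  'o' at position 6: vowel (running total: 2)
  'a' at position 7: vowel (running total: 3)
  'e' at position 8: vowel (running total: 4)
Total vowels: 4

4


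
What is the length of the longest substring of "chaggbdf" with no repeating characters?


Input: "chaggbdf"
Sliding window (track last position of each char):
  Position 0 ('c'): window [0,0] length 1 -- new best
  Position 1 ('h'): window [0,1] length 2 -- new best
  Position 2 ('a'): window [0,2] length 3 -- new best
  Position 3 ('g'): window [0,3] length 4 -- new best
  Position 4 ('g'): repeat (last at 3), move window start to 4
  Position 4 ('g'): window [4,4] length 1
  Position 5 ('b'): window [4,5] length 2
  Position 6 ('d'): window [4,6] length 3
  Position 7 ('f'): window [4,7] length 4
Longest substring with no repeats: "chag" with length 4

4


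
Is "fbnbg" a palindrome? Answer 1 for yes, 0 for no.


Input: fbnbg
Reversed: gbnbf
  Compare pos 0 ('f') with pos 4 ('g'): MISMATCH
  Compare pos 1 ('b') with pos 3 ('b'): match
Result: not a palindrome

0


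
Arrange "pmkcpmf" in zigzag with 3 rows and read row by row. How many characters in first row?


Zigzag "pmkcpmf" into 3 rows:
Placing characters:
  'p' => row 0
  'm' => row 1
  'k' => row 2
  'c' => row 1
  'p' => row 0
  'm' => row 1
  'f' => row 2
Rows:
  Row 0: "pp"
  Row 1: "mcm"
  Row 2: "kf"
First row length: 2

2


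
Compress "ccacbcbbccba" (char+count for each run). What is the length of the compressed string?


Input: ccacbcbbccba
Runs:
  'c' x 2 => "c2"
  'a' x 1 => "a1"
  'c' x 1 => "c1"
  'b' x 1 => "b1"
  'c' x 1 => "c1"
  'b' x 2 => "b2"
  'c' x 2 => "c2"
  'b' x 1 => "b1"
  'a' x 1 => "a1"
Compressed: "c2a1c1b1c1b2c2b1a1"
Compressed length: 18

18


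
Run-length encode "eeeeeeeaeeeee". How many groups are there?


Input: eeeeeeeaeeeee
Scanning for consecutive runs:
  Group 1: 'e' x 7 (positions 0-6)
  Group 2: 'a' x 1 (positions 7-7)
  Group 3: 'e' x 5 (positions 8-12)
Total groups: 3

3


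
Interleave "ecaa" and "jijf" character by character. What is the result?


Interleaving "ecaa" and "jijf":
  Position 0: 'e' from first, 'j' from second => "ej"
  Position 1: 'c' from first, 'i' from second => "ci"
  Position 2: 'a' from first, 'j' from second => "aj"
  Position 3: 'a' from first, 'f' from second => "af"
Result: ejciajaf

ejciajaf


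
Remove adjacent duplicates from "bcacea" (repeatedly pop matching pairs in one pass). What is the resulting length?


Input: bcacea
Stack-based adjacent duplicate removal:
  Read 'b': push. Stack: b
  Read 'c': push. Stack: bc
  Read 'a': push. Stack: bca
  Read 'c': push. Stack: bcac
  Read 'e': push. Stack: bcace
  Read 'a': push. Stack: bcacea
Final stack: "bcacea" (length 6)

6


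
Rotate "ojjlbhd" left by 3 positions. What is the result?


Input: "ojjlbhd", rotate left by 3
First 3 characters: "ojj"
Remaining characters: "lbhd"
Concatenate remaining + first: "lbhd" + "ojj" = "lbhdojj"

lbhdojj


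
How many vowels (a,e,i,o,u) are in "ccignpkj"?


Input: ccignpkj
Checking each character:
  'c' at position 0: consonant
  'c' at position 1: consonant
  'i' at position 2: vowel (running total: 1)
  'g' at position 3: consonant
  'n' at position 4: consonant
  'p' at position 5: consonant
  'k' at position 6: consonant
  'j' at position 7: consonant
Total vowels: 1

1


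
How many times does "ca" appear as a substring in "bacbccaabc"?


Searching for "ca" in "bacbccaabc"
Scanning each position:
  Position 0: "ba" => no
  Position 1: "ac" => no
  Position 2: "cb" => no
  Position 3: "bc" => no
  Position 4: "cc" => no
  Position 5: "ca" => MATCH
  Position 6: "aa" => no
  Position 7: "ab" => no
  Position 8: "bc" => no
Total occurrences: 1

1


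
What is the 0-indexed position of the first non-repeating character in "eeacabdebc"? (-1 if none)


Input: eeacabdebc
Character frequencies:
  'a': 2
  'b': 2
  'c': 2
  'd': 1
  'e': 3
Scanning left to right for freq == 1:
  Position 0 ('e'): freq=3, skip
  Position 1 ('e'): freq=3, skip
  Position 2 ('a'): freq=2, skip
  Position 3 ('c'): freq=2, skip
  Position 4 ('a'): freq=2, skip
  Position 5 ('b'): freq=2, skip
  Position 6 ('d'): unique! => answer = 6

6


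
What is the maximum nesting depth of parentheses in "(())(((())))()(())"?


Input: "(())(((())))()(())"
Tracking depth:
  Position 0 '(': depth becomes 1
  Position 1 '(': depth becomes 2
  Position 2 ')': depth becomes 1
  Position 3 ')': depth becomes 0
  Position 4 '(': depth becomes 1
  Position 5 '(': depth becomes 2
  Position 6 '(': depth becomes 3
  Position 7 '(': depth becomes 4
  Position 8 ')': depth becomes 3
  Position 9 ')': depth becomes 2
  Position 10 ')': depth becomes 1
  Position 11 ')': depth becomes 0
  Position 12 '(': depth becomes 1
  Position 13 ')': depth becomes 0
  Position 14 '(': depth becomes 1
  Position 15 '(': depth becomes 2
  Position 16 ')': depth becomes 1
  Position 17 ')': depth becomes 0
Maximum depth reached: 4

4


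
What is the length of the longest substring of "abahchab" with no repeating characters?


Input: "abahchab"
Sliding window (track last position of each char):
  Position 0 ('a'): window [0,0] length 1 -- new best
  Position 1 ('b'): window [0,1] length 2 -- new best
  Position 2 ('a'): repeat (last at 0), move window start to 1
  Position 2 ('a'): window [1,2] length 2
  Position 3 ('h'): window [1,3] length 3 -- new best
  Position 4 ('c'): window [1,4] length 4 -- new best
  Position 5 ('h'): repeat (last at 3), move window start to 4
  Position 5 ('h'): window [4,5] length 2
  Position 6 ('a'): window [4,6] length 3
  Position 7 ('b'): window [4,7] length 4
Longest substring with no repeats: "bahc" with length 4

4


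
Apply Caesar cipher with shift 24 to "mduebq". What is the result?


Caesar cipher: shift "mduebq" by 24
  'm' (pos 12) + 24 = pos 10 = 'k'
  'd' (pos 3) + 24 = pos 1 = 'b'
  'u' (pos 20) + 24 = pos 18 = 's'
  'e' (pos 4) + 24 = pos 2 = 'c'
  'b' (pos 1) + 24 = pos 25 = 'z'
  'q' (pos 16) + 24 = pos 14 = 'o'
Result: kbsczo

kbsczo


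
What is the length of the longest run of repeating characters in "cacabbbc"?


Input: "cacabbbc"
Scanning for longest run:
  Position 1 ('a'): new char, reset run to 1
  Position 2 ('c'): new char, reset run to 1
  Position 3 ('a'): new char, reset run to 1
  Position 4 ('b'): new char, reset run to 1
  Position 5 ('b'): continues run of 'b', length=2
  Position 6 ('b'): continues run of 'b', length=3
  Position 7 ('c'): new char, reset run to 1
Longest run: 'b' with length 3

3


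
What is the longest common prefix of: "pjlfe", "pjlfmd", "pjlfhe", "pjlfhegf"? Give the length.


Words: pjlfe, pjlfmd, pjlfhe, pjlfhegf
  Position 0: all 'p' => match
  Position 1: all 'j' => match
  Position 2: all 'l' => match
  Position 3: all 'f' => match
  Position 4: ('e', 'm', 'h', 'h') => mismatch, stop
LCP = "pjlf" (length 4)

4


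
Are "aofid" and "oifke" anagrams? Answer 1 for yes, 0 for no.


Strings: "aofid", "oifke"
Sorted first:  adfio
Sorted second: efiko
Differ at position 0: 'a' vs 'e' => not anagrams

0


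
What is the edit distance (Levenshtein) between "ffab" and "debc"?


Computing edit distance: "ffab" -> "debc"
DP table:
           d    e    b    c
      0    1    2    3    4
  f   1    1    2    3    4
  f   2    2    2    3    4
  a   3    3    3    3    4
  b   4    4    4    3    4
Edit distance = dp[4][4] = 4

4


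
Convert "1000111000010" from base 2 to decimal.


Input: "1000111000010" in base 2
Positional expansion:
  Digit '1' (value 1) x 2^12 = 4096
  Digit '0' (value 0) x 2^11 = 0
  Digit '0' (value 0) x 2^10 = 0
  Digit '0' (value 0) x 2^9 = 0
  Digit '1' (value 1) x 2^8 = 256
  Digit '1' (value 1) x 2^7 = 128
  Digit '1' (value 1) x 2^6 = 64
  Digit '0' (value 0) x 2^5 = 0
  Digit '0' (value 0) x 2^4 = 0
  Digit '0' (value 0) x 2^3 = 0
  Digit '0' (value 0) x 2^2 = 0
  Digit '1' (value 1) x 2^1 = 2
  Digit '0' (value 0) x 2^0 = 0
Sum = 4546

4546


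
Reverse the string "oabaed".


Input: oabaed
Reading characters right to left:
  Position 5: 'd'
  Position 4: 'e'
  Position 3: 'a'
  Position 2: 'b'
  Position 1: 'a'
  Position 0: 'o'
Reversed: deabao

deabao


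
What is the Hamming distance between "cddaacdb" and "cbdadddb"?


Comparing "cddaacdb" and "cbdadddb" position by position:
  Position 0: 'c' vs 'c' => same
  Position 1: 'd' vs 'b' => differ
  Position 2: 'd' vs 'd' => same
  Position 3: 'a' vs 'a' => same
  Position 4: 'a' vs 'd' => differ
  Position 5: 'c' vs 'd' => differ
  Position 6: 'd' vs 'd' => same
  Position 7: 'b' vs 'b' => same
Total differences (Hamming distance): 3

3


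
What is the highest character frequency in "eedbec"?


Input: eedbec
Character counts:
  'b': 1
  'c': 1
  'd': 1
  'e': 3
Maximum frequency: 3

3


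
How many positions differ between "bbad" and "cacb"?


Comparing "bbad" and "cacb" position by position:
  Position 0: 'b' vs 'c' => DIFFER
  Position 1: 'b' vs 'a' => DIFFER
  Position 2: 'a' vs 'c' => DIFFER
  Position 3: 'd' vs 'b' => DIFFER
Positions that differ: 4

4


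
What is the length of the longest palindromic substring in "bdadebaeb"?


Input: "bdadebaeb"
Checking substrings for palindromes:
  [1:4] "dad" (len 3) => palindrome
Longest palindromic substring: "dad" with length 3

3


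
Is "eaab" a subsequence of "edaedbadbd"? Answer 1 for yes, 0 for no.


Check if "eaab" is a subsequence of "edaedbadbd"
Greedy scan:
  Position 0 ('e'): matches sub[0] = 'e'
  Position 1 ('d'): no match needed
  Position 2 ('a'): matches sub[1] = 'a'
  Position 3 ('e'): no match needed
  Position 4 ('d'): no match needed
  Position 5 ('b'): no match needed
  Position 6 ('a'): matches sub[2] = 'a'
  Position 7 ('d'): no match needed
  Position 8 ('b'): matches sub[3] = 'b'
  Position 9 ('d'): no match needed
All 4 characters matched => is a subsequence

1


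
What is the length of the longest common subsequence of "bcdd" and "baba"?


LCS of "bcdd" and "baba"
DP table:
           b    a    b    a
      0    0    0    0    0
  b   0    1    1    1    1
  c   0    1    1    1    1
  d   0    1    1    1    1
  d   0    1    1    1    1
LCS length = dp[4][4] = 1

1


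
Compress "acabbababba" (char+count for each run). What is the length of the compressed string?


Input: acabbababba
Runs:
  'a' x 1 => "a1"
  'c' x 1 => "c1"
  'a' x 1 => "a1"
  'b' x 2 => "b2"
  'a' x 1 => "a1"
  'b' x 1 => "b1"
  'a' x 1 => "a1"
  'b' x 2 => "b2"
  'a' x 1 => "a1"
Compressed: "a1c1a1b2a1b1a1b2a1"
Compressed length: 18

18


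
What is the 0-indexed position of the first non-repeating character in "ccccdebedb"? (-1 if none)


Input: ccccdebedb
Character frequencies:
  'b': 2
  'c': 4
  'd': 2
  'e': 2
Scanning left to right for freq == 1:
  Position 0 ('c'): freq=4, skip
  Position 1 ('c'): freq=4, skip
  Position 2 ('c'): freq=4, skip
  Position 3 ('c'): freq=4, skip
  Position 4 ('d'): freq=2, skip
  Position 5 ('e'): freq=2, skip
  Position 6 ('b'): freq=2, skip
  Position 7 ('e'): freq=2, skip
  Position 8 ('d'): freq=2, skip
  Position 9 ('b'): freq=2, skip
  No unique character found => answer = -1

-1


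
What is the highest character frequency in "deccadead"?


Input: deccadead
Character counts:
  'a': 2
  'c': 2
  'd': 3
  'e': 2
Maximum frequency: 3

3


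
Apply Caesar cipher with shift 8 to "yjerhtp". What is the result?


Caesar cipher: shift "yjerhtp" by 8
  'y' (pos 24) + 8 = pos 6 = 'g'
  'j' (pos 9) + 8 = pos 17 = 'r'
  'e' (pos 4) + 8 = pos 12 = 'm'
  'r' (pos 17) + 8 = pos 25 = 'z'
  'h' (pos 7) + 8 = pos 15 = 'p'
  't' (pos 19) + 8 = pos 1 = 'b'
  'p' (pos 15) + 8 = pos 23 = 'x'
Result: grmzpbx

grmzpbx


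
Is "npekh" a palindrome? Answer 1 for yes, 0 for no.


Input: npekh
Reversed: hkepn
  Compare pos 0 ('n') with pos 4 ('h'): MISMATCH
  Compare pos 1 ('p') with pos 3 ('k'): MISMATCH
Result: not a palindrome

0


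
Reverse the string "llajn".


Input: llajn
Reading characters right to left:
  Position 4: 'n'
  Position 3: 'j'
  Position 2: 'a'
  Position 1: 'l'
  Position 0: 'l'
Reversed: njall

njall


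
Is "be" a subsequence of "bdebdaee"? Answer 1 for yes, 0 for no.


Check if "be" is a subsequence of "bdebdaee"
Greedy scan:
  Position 0 ('b'): matches sub[0] = 'b'
  Position 1 ('d'): no match needed
  Position 2 ('e'): matches sub[1] = 'e'
  Position 3 ('b'): no match needed
  Position 4 ('d'): no match needed
  Position 5 ('a'): no match needed
  Position 6 ('e'): no match needed
  Position 7 ('e'): no match needed
All 2 characters matched => is a subsequence

1


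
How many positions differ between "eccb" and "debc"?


Comparing "eccb" and "debc" position by position:
  Position 0: 'e' vs 'd' => DIFFER
  Position 1: 'c' vs 'e' => DIFFER
  Position 2: 'c' vs 'b' => DIFFER
  Position 3: 'b' vs 'c' => DIFFER
Positions that differ: 4

4


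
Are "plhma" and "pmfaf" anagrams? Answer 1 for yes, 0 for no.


Strings: "plhma", "pmfaf"
Sorted first:  ahlmp
Sorted second: affmp
Differ at position 1: 'h' vs 'f' => not anagrams

0


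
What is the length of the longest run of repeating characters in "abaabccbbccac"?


Input: "abaabccbbccac"
Scanning for longest run:
  Position 1 ('b'): new char, reset run to 1
  Position 2 ('a'): new char, reset run to 1
  Position 3 ('a'): continues run of 'a', length=2
  Position 4 ('b'): new char, reset run to 1
  Position 5 ('c'): new char, reset run to 1
  Position 6 ('c'): continues run of 'c', length=2
  Position 7 ('b'): new char, reset run to 1
  Position 8 ('b'): continues run of 'b', length=2
  Position 9 ('c'): new char, reset run to 1
  Position 10 ('c'): continues run of 'c', length=2
  Position 11 ('a'): new char, reset run to 1
  Position 12 ('c'): new char, reset run to 1
Longest run: 'a' with length 2

2


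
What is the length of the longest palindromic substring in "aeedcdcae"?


Input: "aeedcdcae"
Checking substrings for palindromes:
  [3:6] "dcd" (len 3) => palindrome
  [4:7] "cdc" (len 3) => palindrome
  [1:3] "ee" (len 2) => palindrome
Longest palindromic substring: "dcd" with length 3

3


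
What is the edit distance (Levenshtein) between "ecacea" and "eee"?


Computing edit distance: "ecacea" -> "eee"
DP table:
           e    e    e
      0    1    2    3
  e   1    0    1    2
  c   2    1    1    2
  a   3    2    2    2
  c   4    3    3    3
  e   5    4    3    3
  a   6    5    4    4
Edit distance = dp[6][3] = 4

4


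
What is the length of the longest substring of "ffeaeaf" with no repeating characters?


Input: "ffeaeaf"
Sliding window (track last position of each char):
  Position 0 ('f'): window [0,0] length 1 -- new best
  Position 1 ('f'): repeat (last at 0), move window start to 1
  Position 1 ('f'): window [1,1] length 1
  Position 2 ('e'): window [1,2] length 2 -- new best
  Position 3 ('a'): window [1,3] length 3 -- new best
  Position 4 ('e'): repeat (last at 2), move window start to 3
  Position 4 ('e'): window [3,4] length 2
  Position 5 ('a'): repeat (last at 3), move window start to 4
  Position 5 ('a'): window [4,5] length 2
  Position 6 ('f'): window [4,6] length 3
Longest substring with no repeats: "fea" with length 3

3


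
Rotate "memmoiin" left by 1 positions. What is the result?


Input: "memmoiin", rotate left by 1
First 1 characters: "m"
Remaining characters: "emmoiin"
Concatenate remaining + first: "emmoiin" + "m" = "emmoiinm"

emmoiinm


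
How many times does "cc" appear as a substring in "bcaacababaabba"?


Searching for "cc" in "bcaacababaabba"
Scanning each position:
  Position 0: "bc" => no
  Position 1: "ca" => no
  Position 2: "aa" => no
  Position 3: "ac" => no
  Position 4: "ca" => no
  Position 5: "ab" => no
  Position 6: "ba" => no
  Position 7: "ab" => no
  Position 8: "ba" => no
  Position 9: "aa" => no
  Position 10: "ab" => no
  Position 11: "bb" => no
  Position 12: "ba" => no
Total occurrences: 0

0


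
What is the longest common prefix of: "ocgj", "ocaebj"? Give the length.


Words: ocgj, ocaebj
  Position 0: all 'o' => match
  Position 1: all 'c' => match
  Position 2: ('g', 'a') => mismatch, stop
LCP = "oc" (length 2)

2


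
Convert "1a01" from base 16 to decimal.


Input: "1a01" in base 16
Positional expansion:
  Digit '1' (value 1) x 16^3 = 4096
  Digit 'a' (value 10) x 16^2 = 2560
  Digit '0' (value 0) x 16^1 = 0
  Digit '1' (value 1) x 16^0 = 1
Sum = 6657

6657


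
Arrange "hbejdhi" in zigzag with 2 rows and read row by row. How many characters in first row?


Zigzag "hbejdhi" into 2 rows:
Placing characters:
  'h' => row 0
  'b' => row 1
  'e' => row 0
  'j' => row 1
  'd' => row 0
  'h' => row 1
  'i' => row 0
Rows:
  Row 0: "hedi"
  Row 1: "bjh"
First row length: 4

4


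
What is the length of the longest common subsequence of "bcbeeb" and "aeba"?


LCS of "bcbeeb" and "aeba"
DP table:
           a    e    b    a
      0    0    0    0    0
  b   0    0    0    1    1
  c   0    0    0    1    1
  b   0    0    0    1    1
  e   0    0    1    1    1
  e   0    0    1    1    1
  b   0    0    1    2    2
LCS length = dp[6][4] = 2

2


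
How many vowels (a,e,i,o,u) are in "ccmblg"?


Input: ccmblg
Checking each character:
  'c' at position 0: consonant
  'c' at position 1: consonant
  'm' at position 2: consonant
  'b' at position 3: consonant
  'l' at position 4: consonant
  'g' at position 5: consonant
Total vowels: 0

0


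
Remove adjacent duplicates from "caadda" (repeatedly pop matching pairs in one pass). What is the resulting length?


Input: caadda
Stack-based adjacent duplicate removal:
  Read 'c': push. Stack: c
  Read 'a': push. Stack: ca
  Read 'a': matches stack top 'a' => pop. Stack: c
  Read 'd': push. Stack: cd
  Read 'd': matches stack top 'd' => pop. Stack: c
  Read 'a': push. Stack: ca
Final stack: "ca" (length 2)

2


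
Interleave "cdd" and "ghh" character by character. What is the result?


Interleaving "cdd" and "ghh":
  Position 0: 'c' from first, 'g' from second => "cg"
  Position 1: 'd' from first, 'h' from second => "dh"
  Position 2: 'd' from first, 'h' from second => "dh"
Result: cgdhdh

cgdhdh


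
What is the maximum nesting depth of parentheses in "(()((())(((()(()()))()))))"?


Input: "(()((())(((()(()()))()))))"
Tracking depth:
  Position 0 '(': depth becomes 1
  Position 1 '(': depth becomes 2
  Position 2 ')': depth becomes 1
  Position 3 '(': depth becomes 2
  Position 4 '(': depth becomes 3
  Position 5 '(': depth becomes 4
  Position 6 ')': depth becomes 3
  Position 7 ')': depth becomes 2
  Position 8 '(': depth becomes 3
  Position 9 '(': depth becomes 4
  Position 10 '(': depth becomes 5
  Position 11 '(': depth becomes 6
  Position 12 ')': depth becomes 5
  Position 13 '(': depth becomes 6
  Position 14 '(': depth becomes 7
  Position 15 ')': depth becomes 6
  Position 16 '(': depth becomes 7
  Position 17 ')': depth becomes 6
  Position 18 ')': depth becomes 5
  Position 19 ')': depth becomes 4
  Position 20 '(': depth becomes 5
  Position 21 ')': depth becomes 4
  Position 22 ')': depth becomes 3
  Position 23 ')': depth becomes 2
  Position 24 ')': depth becomes 1
  Position 25 ')': depth becomes 0
Maximum depth reached: 7

7


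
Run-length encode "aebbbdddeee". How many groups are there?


Input: aebbbdddeee
Scanning for consecutive runs:
  Group 1: 'a' x 1 (positions 0-0)
  Group 2: 'e' x 1 (positions 1-1)
  Group 3: 'b' x 3 (positions 2-4)
  Group 4: 'd' x 3 (positions 5-7)
  Group 5: 'e' x 3 (positions 8-10)
Total groups: 5

5


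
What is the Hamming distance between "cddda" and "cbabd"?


Comparing "cddda" and "cbabd" position by position:
  Position 0: 'c' vs 'c' => same
  Position 1: 'd' vs 'b' => differ
  Position 2: 'd' vs 'a' => differ
  Position 3: 'd' vs 'b' => differ
  Position 4: 'a' vs 'd' => differ
Total differences (Hamming distance): 4

4


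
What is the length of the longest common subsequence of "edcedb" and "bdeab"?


LCS of "edcedb" and "bdeab"
DP table:
           b    d    e    a    b
      0    0    0    0    0    0
  e   0    0    0    1    1    1
  d   0    0    1    1    1    1
  c   0    0    1    1    1    1
  e   0    0    1    2    2    2
  d   0    0    1    2    2    2
  b   0    1    1    2    2    3
LCS length = dp[6][5] = 3

3


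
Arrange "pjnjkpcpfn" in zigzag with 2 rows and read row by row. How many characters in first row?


Zigzag "pjnjkpcpfn" into 2 rows:
Placing characters:
  'p' => row 0
  'j' => row 1
  'n' => row 0
  'j' => row 1
  'k' => row 0
  'p' => row 1
  'c' => row 0
  'p' => row 1
  'f' => row 0
  'n' => row 1
Rows:
  Row 0: "pnkcf"
  Row 1: "jjppn"
First row length: 5

5


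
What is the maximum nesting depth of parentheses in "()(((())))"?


Input: "()(((())))"
Tracking depth:
  Position 0 '(': depth becomes 1
  Position 1 ')': depth becomes 0
  Position 2 '(': depth becomes 1
  Position 3 '(': depth becomes 2
  Position 4 '(': depth becomes 3
  Position 5 '(': depth becomes 4
  Position 6 ')': depth becomes 3
  Position 7 ')': depth becomes 2
  Position 8 ')': depth becomes 1
  Position 9 ')': depth becomes 0
Maximum depth reached: 4

4


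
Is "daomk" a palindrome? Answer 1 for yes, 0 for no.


Input: daomk
Reversed: kmoad
  Compare pos 0 ('d') with pos 4 ('k'): MISMATCH
  Compare pos 1 ('a') with pos 3 ('m'): MISMATCH
Result: not a palindrome

0


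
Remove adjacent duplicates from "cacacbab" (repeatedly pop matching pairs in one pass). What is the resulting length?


Input: cacacbab
Stack-based adjacent duplicate removal:
  Read 'c': push. Stack: c
  Read 'a': push. Stack: ca
  Read 'c': push. Stack: cac
  Read 'a': push. Stack: caca
  Read 'c': push. Stack: cacac
  Read 'b': push. Stack: cacacb
  Read 'a': push. Stack: cacacba
  Read 'b': push. Stack: cacacbab
Final stack: "cacacbab" (length 8)

8


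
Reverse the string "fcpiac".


Input: fcpiac
Reading characters right to left:
  Position 5: 'c'
  Position 4: 'a'
  Position 3: 'i'
  Position 2: 'p'
  Position 1: 'c'
  Position 0: 'f'
Reversed: caipcf

caipcf


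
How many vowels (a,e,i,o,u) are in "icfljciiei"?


Input: icfljciiei
Checking each character:
  'i' at position 0: vowel (running total: 1)
  'c' at position 1: consonant
  'f' at position 2: consonant
  'l' at position 3: consonant
  'j' at position 4: consonant
  'c' at position 5: consonant
  'i' at position 6: vowel (running total: 2)
  'i' at position 7: vowel (running total: 3)
  'e' at position 8: vowel (running total: 4)
  'i' at position 9: vowel (running total: 5)
Total vowels: 5

5


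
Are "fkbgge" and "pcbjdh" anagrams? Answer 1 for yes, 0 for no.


Strings: "fkbgge", "pcbjdh"
Sorted first:  befggk
Sorted second: bcdhjp
Differ at position 1: 'e' vs 'c' => not anagrams

0


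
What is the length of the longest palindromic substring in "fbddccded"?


Input: "fbddccded"
Checking substrings for palindromes:
  [3:7] "dccd" (len 4) => palindrome
  [6:9] "ded" (len 3) => palindrome
  [2:4] "dd" (len 2) => palindrome
  [4:6] "cc" (len 2) => palindrome
Longest palindromic substring: "dccd" with length 4

4


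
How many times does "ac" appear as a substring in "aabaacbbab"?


Searching for "ac" in "aabaacbbab"
Scanning each position:
  Position 0: "aa" => no
  Position 1: "ab" => no
  Position 2: "ba" => no
  Position 3: "aa" => no
  Position 4: "ac" => MATCH
  Position 5: "cb" => no
  Position 6: "bb" => no
  Position 7: "ba" => no
  Position 8: "ab" => no
Total occurrences: 1

1


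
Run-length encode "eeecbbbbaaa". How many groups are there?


Input: eeecbbbbaaa
Scanning for consecutive runs:
  Group 1: 'e' x 3 (positions 0-2)
  Group 2: 'c' x 1 (positions 3-3)
  Group 3: 'b' x 4 (positions 4-7)
  Group 4: 'a' x 3 (positions 8-10)
Total groups: 4

4


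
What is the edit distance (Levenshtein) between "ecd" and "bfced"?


Computing edit distance: "ecd" -> "bfced"
DP table:
           b    f    c    e    d
      0    1    2    3    4    5
  e   1    1    2    3    3    4
  c   2    2    2    2    3    4
  d   3    3    3    3    3    3
Edit distance = dp[3][5] = 3

3


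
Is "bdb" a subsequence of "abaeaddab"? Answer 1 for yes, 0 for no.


Check if "bdb" is a subsequence of "abaeaddab"
Greedy scan:
  Position 0 ('a'): no match needed
  Position 1 ('b'): matches sub[0] = 'b'
  Position 2 ('a'): no match needed
  Position 3 ('e'): no match needed
  Position 4 ('a'): no match needed
  Position 5 ('d'): matches sub[1] = 'd'
  Position 6 ('d'): no match needed
  Position 7 ('a'): no match needed
  Position 8 ('b'): matches sub[2] = 'b'
All 3 characters matched => is a subsequence

1


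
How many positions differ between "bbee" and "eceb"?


Comparing "bbee" and "eceb" position by position:
  Position 0: 'b' vs 'e' => DIFFER
  Position 1: 'b' vs 'c' => DIFFER
  Position 2: 'e' vs 'e' => same
  Position 3: 'e' vs 'b' => DIFFER
Positions that differ: 3

3


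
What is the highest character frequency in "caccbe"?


Input: caccbe
Character counts:
  'a': 1
  'b': 1
  'c': 3
  'e': 1
Maximum frequency: 3

3


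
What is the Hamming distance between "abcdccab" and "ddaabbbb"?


Comparing "abcdccab" and "ddaabbbb" position by position:
  Position 0: 'a' vs 'd' => differ
  Position 1: 'b' vs 'd' => differ
  Position 2: 'c' vs 'a' => differ
  Position 3: 'd' vs 'a' => differ
  Position 4: 'c' vs 'b' => differ
  Position 5: 'c' vs 'b' => differ
  Position 6: 'a' vs 'b' => differ
  Position 7: 'b' vs 'b' => same
Total differences (Hamming distance): 7

7


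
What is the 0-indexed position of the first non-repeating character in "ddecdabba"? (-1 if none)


Input: ddecdabba
Character frequencies:
  'a': 2
  'b': 2
  'c': 1
  'd': 3
  'e': 1
Scanning left to right for freq == 1:
  Position 0 ('d'): freq=3, skip
  Position 1 ('d'): freq=3, skip
  Position 2 ('e'): unique! => answer = 2

2


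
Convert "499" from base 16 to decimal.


Input: "499" in base 16
Positional expansion:
  Digit '4' (value 4) x 16^2 = 1024
  Digit '9' (value 9) x 16^1 = 144
  Digit '9' (value 9) x 16^0 = 9
Sum = 1177

1177


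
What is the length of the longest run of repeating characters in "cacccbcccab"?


Input: "cacccbcccab"
Scanning for longest run:
  Position 1 ('a'): new char, reset run to 1
  Position 2 ('c'): new char, reset run to 1
  Position 3 ('c'): continues run of 'c', length=2
  Position 4 ('c'): continues run of 'c', length=3
  Position 5 ('b'): new char, reset run to 1
  Position 6 ('c'): new char, reset run to 1
  Position 7 ('c'): continues run of 'c', length=2
  Position 8 ('c'): continues run of 'c', length=3
  Position 9 ('a'): new char, reset run to 1
  Position 10 ('b'): new char, reset run to 1
Longest run: 'c' with length 3

3
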